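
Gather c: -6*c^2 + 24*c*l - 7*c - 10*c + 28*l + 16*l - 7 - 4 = -6*c^2 + c*(24*l - 17) + 44*l - 11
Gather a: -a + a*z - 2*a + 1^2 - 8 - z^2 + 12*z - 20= a*(z - 3) - z^2 + 12*z - 27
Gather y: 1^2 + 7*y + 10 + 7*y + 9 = 14*y + 20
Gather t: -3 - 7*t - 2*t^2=-2*t^2 - 7*t - 3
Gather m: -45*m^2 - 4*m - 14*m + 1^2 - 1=-45*m^2 - 18*m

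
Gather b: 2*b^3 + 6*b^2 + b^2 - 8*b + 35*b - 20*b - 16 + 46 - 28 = 2*b^3 + 7*b^2 + 7*b + 2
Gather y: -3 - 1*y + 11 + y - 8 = 0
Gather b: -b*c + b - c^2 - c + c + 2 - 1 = b*(1 - c) - c^2 + 1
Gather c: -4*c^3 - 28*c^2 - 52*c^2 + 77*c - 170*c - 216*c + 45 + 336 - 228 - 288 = -4*c^3 - 80*c^2 - 309*c - 135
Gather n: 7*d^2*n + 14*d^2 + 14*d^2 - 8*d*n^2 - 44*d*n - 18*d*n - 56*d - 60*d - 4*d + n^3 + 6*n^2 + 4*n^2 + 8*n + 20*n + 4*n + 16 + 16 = 28*d^2 - 120*d + n^3 + n^2*(10 - 8*d) + n*(7*d^2 - 62*d + 32) + 32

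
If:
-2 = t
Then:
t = -2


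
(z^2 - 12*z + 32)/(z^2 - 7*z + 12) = (z - 8)/(z - 3)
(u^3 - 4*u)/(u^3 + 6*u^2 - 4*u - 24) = u/(u + 6)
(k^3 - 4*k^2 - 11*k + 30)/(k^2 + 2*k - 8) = (k^2 - 2*k - 15)/(k + 4)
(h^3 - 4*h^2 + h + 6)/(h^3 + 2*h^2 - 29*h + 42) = (h + 1)/(h + 7)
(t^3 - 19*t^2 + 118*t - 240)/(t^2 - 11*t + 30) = t - 8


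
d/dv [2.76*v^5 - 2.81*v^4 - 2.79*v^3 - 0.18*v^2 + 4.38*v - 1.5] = 13.8*v^4 - 11.24*v^3 - 8.37*v^2 - 0.36*v + 4.38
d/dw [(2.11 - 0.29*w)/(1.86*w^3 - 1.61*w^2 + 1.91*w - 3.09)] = (1.0788*w^3 - 12.2407*w^2 + 6.7942*w - 3.134)/(3.4596*w^6 - 5.9892*w^5 + 9.6973*w^4 - 17.645*w^3 + 13.5979*w^2 - 11.8038*w + 9.5481)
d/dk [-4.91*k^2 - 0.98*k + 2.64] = -9.82*k - 0.98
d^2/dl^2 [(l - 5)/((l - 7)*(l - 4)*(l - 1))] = 6*(l^5 - 22*l^4 + 195*l^3 - 859*l^2 + 1864*l - 1611)/(l^9 - 36*l^8 + 549*l^7 - 4620*l^6 + 23427*l^5 - 73404*l^4 + 140295*l^3 - 155988*l^2 + 91728*l - 21952)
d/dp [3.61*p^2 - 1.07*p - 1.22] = 7.22*p - 1.07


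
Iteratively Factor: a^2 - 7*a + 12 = (a - 3)*(a - 4)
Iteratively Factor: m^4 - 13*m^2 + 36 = (m + 2)*(m^3 - 2*m^2 - 9*m + 18) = (m - 2)*(m + 2)*(m^2 - 9) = (m - 2)*(m + 2)*(m + 3)*(m - 3)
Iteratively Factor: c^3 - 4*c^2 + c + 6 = (c + 1)*(c^2 - 5*c + 6) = (c - 2)*(c + 1)*(c - 3)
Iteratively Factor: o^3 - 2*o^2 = (o - 2)*(o^2) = o*(o - 2)*(o)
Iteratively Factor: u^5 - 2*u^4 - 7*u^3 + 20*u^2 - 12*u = (u + 3)*(u^4 - 5*u^3 + 8*u^2 - 4*u) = (u - 2)*(u + 3)*(u^3 - 3*u^2 + 2*u) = (u - 2)*(u - 1)*(u + 3)*(u^2 - 2*u) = u*(u - 2)*(u - 1)*(u + 3)*(u - 2)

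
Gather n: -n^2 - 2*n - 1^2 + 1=-n^2 - 2*n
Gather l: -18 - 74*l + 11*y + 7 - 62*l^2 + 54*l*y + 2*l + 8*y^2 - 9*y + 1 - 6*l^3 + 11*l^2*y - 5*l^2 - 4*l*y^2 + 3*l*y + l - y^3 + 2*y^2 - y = -6*l^3 + l^2*(11*y - 67) + l*(-4*y^2 + 57*y - 71) - y^3 + 10*y^2 + y - 10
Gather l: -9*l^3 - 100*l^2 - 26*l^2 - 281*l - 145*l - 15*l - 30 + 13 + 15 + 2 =-9*l^3 - 126*l^2 - 441*l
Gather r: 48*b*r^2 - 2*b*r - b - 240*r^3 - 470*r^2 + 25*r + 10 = -b - 240*r^3 + r^2*(48*b - 470) + r*(25 - 2*b) + 10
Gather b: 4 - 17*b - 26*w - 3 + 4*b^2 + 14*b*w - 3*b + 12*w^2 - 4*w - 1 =4*b^2 + b*(14*w - 20) + 12*w^2 - 30*w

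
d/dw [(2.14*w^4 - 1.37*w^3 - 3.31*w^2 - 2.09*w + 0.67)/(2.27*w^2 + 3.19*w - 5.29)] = (9.7156*w^5 + 17.3699*w^4 - 54.023*w^3 + 15.9273*w^2 + 31.978*w + 8.9188)/(5.1529*w^4 + 14.4826*w^3 - 13.8405*w^2 - 33.7502*w + 27.9841)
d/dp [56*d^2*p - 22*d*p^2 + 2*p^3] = 56*d^2 - 44*d*p + 6*p^2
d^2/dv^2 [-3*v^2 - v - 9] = -6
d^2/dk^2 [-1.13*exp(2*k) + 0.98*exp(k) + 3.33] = (0.98 - 4.52*exp(k))*exp(k)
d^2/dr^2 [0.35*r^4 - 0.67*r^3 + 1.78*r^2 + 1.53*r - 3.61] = 4.2*r^2 - 4.02*r + 3.56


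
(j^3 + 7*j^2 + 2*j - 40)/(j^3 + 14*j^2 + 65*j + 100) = (j - 2)/(j + 5)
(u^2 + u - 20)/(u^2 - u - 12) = (u + 5)/(u + 3)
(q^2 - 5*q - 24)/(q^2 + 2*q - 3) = (q - 8)/(q - 1)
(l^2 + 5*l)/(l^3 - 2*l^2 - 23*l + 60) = l/(l^2 - 7*l + 12)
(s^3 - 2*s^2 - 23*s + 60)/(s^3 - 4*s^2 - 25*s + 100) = (s - 3)/(s - 5)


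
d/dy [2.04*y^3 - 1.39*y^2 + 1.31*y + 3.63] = 6.12*y^2 - 2.78*y + 1.31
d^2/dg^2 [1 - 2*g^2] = -4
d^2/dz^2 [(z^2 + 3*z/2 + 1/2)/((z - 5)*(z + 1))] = 11/(z^3 - 15*z^2 + 75*z - 125)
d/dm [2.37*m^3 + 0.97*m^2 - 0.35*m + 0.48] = 7.11*m^2 + 1.94*m - 0.35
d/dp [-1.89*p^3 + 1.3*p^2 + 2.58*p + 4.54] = -5.67*p^2 + 2.6*p + 2.58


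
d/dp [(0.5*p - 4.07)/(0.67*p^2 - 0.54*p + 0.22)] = (-0.335*p^2 + 5.4538*p - 2.0878)/(0.4489*p^4 - 0.7236*p^3 + 0.5864*p^2 - 0.2376*p + 0.0484)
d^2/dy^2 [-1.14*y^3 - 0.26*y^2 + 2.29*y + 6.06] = -6.84*y - 0.52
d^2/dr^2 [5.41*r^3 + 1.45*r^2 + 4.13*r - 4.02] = 32.46*r + 2.9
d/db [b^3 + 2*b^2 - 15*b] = 3*b^2 + 4*b - 15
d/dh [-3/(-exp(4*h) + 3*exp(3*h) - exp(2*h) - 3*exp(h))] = 3*(-4*exp(3*h) + 9*exp(2*h) - 2*exp(h) - 3)*exp(-h)/(exp(3*h) - 3*exp(2*h) + exp(h) + 3)^2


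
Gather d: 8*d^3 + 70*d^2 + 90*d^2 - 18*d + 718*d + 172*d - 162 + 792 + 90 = 8*d^3 + 160*d^2 + 872*d + 720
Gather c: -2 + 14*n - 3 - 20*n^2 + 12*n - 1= -20*n^2 + 26*n - 6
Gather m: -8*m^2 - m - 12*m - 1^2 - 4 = -8*m^2 - 13*m - 5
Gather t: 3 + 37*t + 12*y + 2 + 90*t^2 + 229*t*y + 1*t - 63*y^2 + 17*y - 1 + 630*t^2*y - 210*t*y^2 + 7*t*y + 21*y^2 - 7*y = t^2*(630*y + 90) + t*(-210*y^2 + 236*y + 38) - 42*y^2 + 22*y + 4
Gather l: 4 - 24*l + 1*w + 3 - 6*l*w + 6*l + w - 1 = l*(-6*w - 18) + 2*w + 6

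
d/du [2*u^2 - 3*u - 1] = 4*u - 3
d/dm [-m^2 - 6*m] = -2*m - 6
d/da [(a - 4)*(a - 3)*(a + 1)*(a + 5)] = 4*a^3 - 3*a^2 - 50*a + 37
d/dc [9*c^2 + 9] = 18*c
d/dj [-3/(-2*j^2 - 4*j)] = 3*(-j - 1)/(j^2*(j + 2)^2)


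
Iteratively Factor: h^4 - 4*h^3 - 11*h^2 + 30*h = (h)*(h^3 - 4*h^2 - 11*h + 30) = h*(h - 2)*(h^2 - 2*h - 15) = h*(h - 2)*(h + 3)*(h - 5)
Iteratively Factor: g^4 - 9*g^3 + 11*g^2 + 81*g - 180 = (g - 5)*(g^3 - 4*g^2 - 9*g + 36) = (g - 5)*(g - 4)*(g^2 - 9) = (g - 5)*(g - 4)*(g + 3)*(g - 3)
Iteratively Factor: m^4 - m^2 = (m)*(m^3 - m) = m*(m - 1)*(m^2 + m) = m^2*(m - 1)*(m + 1)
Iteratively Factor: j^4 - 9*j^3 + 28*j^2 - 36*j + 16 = (j - 2)*(j^3 - 7*j^2 + 14*j - 8) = (j - 4)*(j - 2)*(j^2 - 3*j + 2) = (j - 4)*(j - 2)^2*(j - 1)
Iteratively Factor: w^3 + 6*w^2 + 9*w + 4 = (w + 1)*(w^2 + 5*w + 4) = (w + 1)^2*(w + 4)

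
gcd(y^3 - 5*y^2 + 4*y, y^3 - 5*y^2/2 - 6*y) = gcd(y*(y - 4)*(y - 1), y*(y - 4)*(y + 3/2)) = y^2 - 4*y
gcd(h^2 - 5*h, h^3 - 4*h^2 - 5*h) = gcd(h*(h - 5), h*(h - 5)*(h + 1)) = h^2 - 5*h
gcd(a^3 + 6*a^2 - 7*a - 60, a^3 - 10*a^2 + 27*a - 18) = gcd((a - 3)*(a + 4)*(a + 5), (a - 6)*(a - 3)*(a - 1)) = a - 3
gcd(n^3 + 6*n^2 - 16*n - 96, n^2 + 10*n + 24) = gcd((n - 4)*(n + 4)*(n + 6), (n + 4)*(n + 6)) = n^2 + 10*n + 24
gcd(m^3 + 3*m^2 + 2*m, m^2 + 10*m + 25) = 1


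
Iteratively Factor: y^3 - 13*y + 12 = (y - 3)*(y^2 + 3*y - 4) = (y - 3)*(y + 4)*(y - 1)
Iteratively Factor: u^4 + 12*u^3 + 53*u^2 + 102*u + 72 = (u + 3)*(u^3 + 9*u^2 + 26*u + 24) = (u + 2)*(u + 3)*(u^2 + 7*u + 12) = (u + 2)*(u + 3)*(u + 4)*(u + 3)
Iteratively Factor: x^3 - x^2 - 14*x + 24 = (x - 2)*(x^2 + x - 12) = (x - 3)*(x - 2)*(x + 4)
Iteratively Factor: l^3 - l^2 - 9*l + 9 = (l - 1)*(l^2 - 9) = (l - 1)*(l + 3)*(l - 3)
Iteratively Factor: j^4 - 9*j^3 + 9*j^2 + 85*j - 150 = (j + 3)*(j^3 - 12*j^2 + 45*j - 50) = (j - 5)*(j + 3)*(j^2 - 7*j + 10) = (j - 5)^2*(j + 3)*(j - 2)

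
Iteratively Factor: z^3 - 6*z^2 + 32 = (z + 2)*(z^2 - 8*z + 16) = (z - 4)*(z + 2)*(z - 4)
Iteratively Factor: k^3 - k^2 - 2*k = (k - 2)*(k^2 + k) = (k - 2)*(k + 1)*(k)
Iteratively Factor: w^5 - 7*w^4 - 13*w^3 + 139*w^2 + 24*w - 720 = (w - 4)*(w^4 - 3*w^3 - 25*w^2 + 39*w + 180) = (w - 5)*(w - 4)*(w^3 + 2*w^2 - 15*w - 36) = (w - 5)*(w - 4)*(w + 3)*(w^2 - w - 12) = (w - 5)*(w - 4)*(w + 3)^2*(w - 4)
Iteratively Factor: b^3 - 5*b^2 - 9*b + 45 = (b - 5)*(b^2 - 9) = (b - 5)*(b + 3)*(b - 3)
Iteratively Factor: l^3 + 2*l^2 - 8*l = (l)*(l^2 + 2*l - 8) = l*(l + 4)*(l - 2)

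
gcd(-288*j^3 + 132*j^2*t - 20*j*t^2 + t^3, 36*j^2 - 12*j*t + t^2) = 36*j^2 - 12*j*t + t^2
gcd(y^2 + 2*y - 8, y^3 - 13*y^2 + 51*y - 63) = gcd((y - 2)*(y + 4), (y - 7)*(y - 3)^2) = 1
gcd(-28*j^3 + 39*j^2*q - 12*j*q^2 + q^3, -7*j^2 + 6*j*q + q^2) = -j + q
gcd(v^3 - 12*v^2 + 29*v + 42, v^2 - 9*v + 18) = v - 6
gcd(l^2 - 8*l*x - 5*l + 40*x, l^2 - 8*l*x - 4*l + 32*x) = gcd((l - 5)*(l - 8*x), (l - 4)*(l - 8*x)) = -l + 8*x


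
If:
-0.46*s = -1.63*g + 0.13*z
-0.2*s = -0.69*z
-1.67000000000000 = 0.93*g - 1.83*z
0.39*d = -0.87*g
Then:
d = -4.61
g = 2.07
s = 6.78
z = 1.96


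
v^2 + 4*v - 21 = (v - 3)*(v + 7)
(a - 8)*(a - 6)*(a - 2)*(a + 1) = a^4 - 15*a^3 + 60*a^2 - 20*a - 96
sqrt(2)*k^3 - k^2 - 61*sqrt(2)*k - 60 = (k - 6*sqrt(2))*(k + 5*sqrt(2))*(sqrt(2)*k + 1)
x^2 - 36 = (x - 6)*(x + 6)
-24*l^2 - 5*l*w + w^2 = (-8*l + w)*(3*l + w)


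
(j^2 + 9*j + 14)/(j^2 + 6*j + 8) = (j + 7)/(j + 4)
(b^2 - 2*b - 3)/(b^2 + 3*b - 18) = (b + 1)/(b + 6)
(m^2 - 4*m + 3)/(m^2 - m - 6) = (m - 1)/(m + 2)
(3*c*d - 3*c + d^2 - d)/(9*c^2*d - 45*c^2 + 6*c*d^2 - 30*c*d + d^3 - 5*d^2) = (d - 1)/(3*c*d - 15*c + d^2 - 5*d)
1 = 1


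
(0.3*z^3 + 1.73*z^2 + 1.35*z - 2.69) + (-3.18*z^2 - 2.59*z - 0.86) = 0.3*z^3 - 1.45*z^2 - 1.24*z - 3.55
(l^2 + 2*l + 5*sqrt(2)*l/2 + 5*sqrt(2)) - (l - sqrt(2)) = l^2 + l + 5*sqrt(2)*l/2 + 6*sqrt(2)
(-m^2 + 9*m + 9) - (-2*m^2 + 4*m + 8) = m^2 + 5*m + 1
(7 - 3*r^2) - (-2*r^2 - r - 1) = -r^2 + r + 8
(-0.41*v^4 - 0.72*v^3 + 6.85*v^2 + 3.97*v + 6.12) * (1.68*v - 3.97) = -0.6888*v^5 + 0.4181*v^4 + 14.3664*v^3 - 20.5249*v^2 - 5.4793*v - 24.2964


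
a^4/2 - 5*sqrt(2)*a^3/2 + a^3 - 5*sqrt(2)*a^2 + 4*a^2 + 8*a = a*(a/2 + 1)*(a - 4*sqrt(2))*(a - sqrt(2))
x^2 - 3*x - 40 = (x - 8)*(x + 5)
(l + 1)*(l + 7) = l^2 + 8*l + 7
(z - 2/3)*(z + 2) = z^2 + 4*z/3 - 4/3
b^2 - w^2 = (b - w)*(b + w)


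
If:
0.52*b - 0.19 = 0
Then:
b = 0.37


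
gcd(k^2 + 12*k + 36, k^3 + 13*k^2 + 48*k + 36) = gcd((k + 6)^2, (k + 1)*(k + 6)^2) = k^2 + 12*k + 36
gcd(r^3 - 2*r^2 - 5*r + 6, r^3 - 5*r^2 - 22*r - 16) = r + 2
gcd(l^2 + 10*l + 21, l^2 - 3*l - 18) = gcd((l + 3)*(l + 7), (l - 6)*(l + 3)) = l + 3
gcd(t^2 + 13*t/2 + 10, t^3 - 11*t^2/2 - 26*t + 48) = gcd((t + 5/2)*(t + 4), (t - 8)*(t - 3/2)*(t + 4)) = t + 4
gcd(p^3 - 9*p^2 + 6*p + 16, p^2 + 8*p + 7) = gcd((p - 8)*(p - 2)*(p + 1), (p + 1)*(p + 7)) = p + 1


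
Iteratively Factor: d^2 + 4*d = (d + 4)*(d)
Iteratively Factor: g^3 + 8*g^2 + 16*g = (g + 4)*(g^2 + 4*g) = (g + 4)^2*(g)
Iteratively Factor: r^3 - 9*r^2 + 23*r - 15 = (r - 1)*(r^2 - 8*r + 15) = (r - 3)*(r - 1)*(r - 5)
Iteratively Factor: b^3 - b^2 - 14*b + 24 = (b - 3)*(b^2 + 2*b - 8) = (b - 3)*(b - 2)*(b + 4)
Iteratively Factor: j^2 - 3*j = (j)*(j - 3)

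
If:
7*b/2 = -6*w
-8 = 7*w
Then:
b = 96/49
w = -8/7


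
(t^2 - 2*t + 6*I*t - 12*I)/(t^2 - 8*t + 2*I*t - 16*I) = (t^2 + t*(-2 + 6*I) - 12*I)/(t^2 + t*(-8 + 2*I) - 16*I)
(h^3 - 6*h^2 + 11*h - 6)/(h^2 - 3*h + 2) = h - 3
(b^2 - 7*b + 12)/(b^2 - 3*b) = (b - 4)/b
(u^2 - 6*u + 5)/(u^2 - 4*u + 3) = (u - 5)/(u - 3)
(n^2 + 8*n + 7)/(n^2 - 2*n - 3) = (n + 7)/(n - 3)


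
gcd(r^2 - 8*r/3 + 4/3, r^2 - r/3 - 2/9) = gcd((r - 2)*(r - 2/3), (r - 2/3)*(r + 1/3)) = r - 2/3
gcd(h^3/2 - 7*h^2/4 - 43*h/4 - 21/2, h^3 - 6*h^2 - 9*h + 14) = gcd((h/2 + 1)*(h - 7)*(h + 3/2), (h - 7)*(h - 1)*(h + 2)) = h^2 - 5*h - 14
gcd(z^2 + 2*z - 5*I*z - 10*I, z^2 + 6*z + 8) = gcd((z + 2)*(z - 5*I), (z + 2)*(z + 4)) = z + 2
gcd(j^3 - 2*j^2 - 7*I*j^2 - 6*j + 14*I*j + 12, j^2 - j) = 1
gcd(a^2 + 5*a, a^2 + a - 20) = a + 5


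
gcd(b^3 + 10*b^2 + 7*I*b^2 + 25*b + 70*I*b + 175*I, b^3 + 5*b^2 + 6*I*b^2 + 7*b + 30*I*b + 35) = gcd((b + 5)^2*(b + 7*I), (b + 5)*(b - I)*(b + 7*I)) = b^2 + b*(5 + 7*I) + 35*I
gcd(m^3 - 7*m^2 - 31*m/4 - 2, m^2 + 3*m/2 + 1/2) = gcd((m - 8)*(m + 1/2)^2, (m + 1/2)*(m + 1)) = m + 1/2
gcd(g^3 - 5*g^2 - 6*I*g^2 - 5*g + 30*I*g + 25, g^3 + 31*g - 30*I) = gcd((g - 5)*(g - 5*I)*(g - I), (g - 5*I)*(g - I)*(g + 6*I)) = g^2 - 6*I*g - 5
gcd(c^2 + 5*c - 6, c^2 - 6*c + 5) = c - 1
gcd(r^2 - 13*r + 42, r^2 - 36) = r - 6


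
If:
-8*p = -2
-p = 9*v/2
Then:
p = 1/4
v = -1/18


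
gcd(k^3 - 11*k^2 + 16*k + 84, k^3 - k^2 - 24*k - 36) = k^2 - 4*k - 12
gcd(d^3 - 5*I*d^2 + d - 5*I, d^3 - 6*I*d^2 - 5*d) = d^2 - 6*I*d - 5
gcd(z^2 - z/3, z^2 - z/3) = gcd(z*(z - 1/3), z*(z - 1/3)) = z^2 - z/3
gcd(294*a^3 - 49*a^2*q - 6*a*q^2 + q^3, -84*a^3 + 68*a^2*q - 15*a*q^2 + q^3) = 42*a^2 - 13*a*q + q^2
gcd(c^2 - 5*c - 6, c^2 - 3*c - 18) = c - 6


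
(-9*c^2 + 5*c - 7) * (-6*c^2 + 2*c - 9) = 54*c^4 - 48*c^3 + 133*c^2 - 59*c + 63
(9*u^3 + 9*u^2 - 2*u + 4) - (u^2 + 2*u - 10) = 9*u^3 + 8*u^2 - 4*u + 14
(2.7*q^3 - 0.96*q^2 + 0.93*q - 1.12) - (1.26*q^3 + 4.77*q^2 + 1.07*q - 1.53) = 1.44*q^3 - 5.73*q^2 - 0.14*q + 0.41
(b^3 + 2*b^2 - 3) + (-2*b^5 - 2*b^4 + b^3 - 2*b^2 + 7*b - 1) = -2*b^5 - 2*b^4 + 2*b^3 + 7*b - 4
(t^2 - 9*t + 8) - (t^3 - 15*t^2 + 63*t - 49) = -t^3 + 16*t^2 - 72*t + 57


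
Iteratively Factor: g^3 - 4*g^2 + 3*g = (g - 3)*(g^2 - g) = g*(g - 3)*(g - 1)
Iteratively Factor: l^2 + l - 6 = (l + 3)*(l - 2)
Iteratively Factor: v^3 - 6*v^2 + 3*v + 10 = (v - 5)*(v^2 - v - 2) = (v - 5)*(v + 1)*(v - 2)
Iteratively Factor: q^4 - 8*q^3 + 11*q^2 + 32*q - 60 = (q + 2)*(q^3 - 10*q^2 + 31*q - 30) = (q - 3)*(q + 2)*(q^2 - 7*q + 10) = (q - 5)*(q - 3)*(q + 2)*(q - 2)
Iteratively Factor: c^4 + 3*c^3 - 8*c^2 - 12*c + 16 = (c + 4)*(c^3 - c^2 - 4*c + 4) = (c - 1)*(c + 4)*(c^2 - 4) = (c - 2)*(c - 1)*(c + 4)*(c + 2)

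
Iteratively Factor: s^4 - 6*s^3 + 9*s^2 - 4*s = (s - 4)*(s^3 - 2*s^2 + s) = (s - 4)*(s - 1)*(s^2 - s) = (s - 4)*(s - 1)^2*(s)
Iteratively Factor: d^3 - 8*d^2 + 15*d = (d - 3)*(d^2 - 5*d) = (d - 5)*(d - 3)*(d)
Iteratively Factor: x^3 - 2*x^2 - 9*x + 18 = (x + 3)*(x^2 - 5*x + 6) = (x - 2)*(x + 3)*(x - 3)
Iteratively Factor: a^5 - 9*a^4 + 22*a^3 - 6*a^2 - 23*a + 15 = (a - 1)*(a^4 - 8*a^3 + 14*a^2 + 8*a - 15) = (a - 3)*(a - 1)*(a^3 - 5*a^2 - a + 5) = (a - 5)*(a - 3)*(a - 1)*(a^2 - 1) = (a - 5)*(a - 3)*(a - 1)^2*(a + 1)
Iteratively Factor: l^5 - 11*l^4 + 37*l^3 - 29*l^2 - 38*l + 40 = (l - 5)*(l^4 - 6*l^3 + 7*l^2 + 6*l - 8) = (l - 5)*(l - 4)*(l^3 - 2*l^2 - l + 2) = (l - 5)*(l - 4)*(l + 1)*(l^2 - 3*l + 2) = (l - 5)*(l - 4)*(l - 2)*(l + 1)*(l - 1)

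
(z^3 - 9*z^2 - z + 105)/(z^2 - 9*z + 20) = (z^2 - 4*z - 21)/(z - 4)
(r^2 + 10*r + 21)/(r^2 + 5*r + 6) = (r + 7)/(r + 2)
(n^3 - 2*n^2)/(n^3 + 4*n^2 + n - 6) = n^2*(n - 2)/(n^3 + 4*n^2 + n - 6)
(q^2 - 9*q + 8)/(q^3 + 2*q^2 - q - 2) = (q - 8)/(q^2 + 3*q + 2)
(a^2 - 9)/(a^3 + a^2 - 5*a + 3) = (a - 3)/(a^2 - 2*a + 1)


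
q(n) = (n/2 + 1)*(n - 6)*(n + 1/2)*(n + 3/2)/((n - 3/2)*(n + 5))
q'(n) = -(n/2 + 1)*(n - 6)*(n + 1/2)*(n + 3/2)/((n - 3/2)*(n + 5)^2) + (n/2 + 1)*(n - 6)*(n + 1/2)/((n - 3/2)*(n + 5)) + (n/2 + 1)*(n - 6)*(n + 3/2)/((n - 3/2)*(n + 5)) - (n/2 + 1)*(n - 6)*(n + 1/2)*(n + 3/2)/((n - 3/2)^2*(n + 5)) + (n/2 + 1)*(n + 1/2)*(n + 3/2)/((n - 3/2)*(n + 5)) + (n - 6)*(n + 1/2)*(n + 3/2)/(2*(n - 3/2)*(n + 5))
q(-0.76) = -0.08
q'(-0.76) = 0.14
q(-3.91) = -13.19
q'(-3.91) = 27.24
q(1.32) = 35.05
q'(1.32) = 223.93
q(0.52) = 2.63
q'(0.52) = 6.65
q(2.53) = -12.37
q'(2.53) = 7.34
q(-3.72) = -8.94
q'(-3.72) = 18.20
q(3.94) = -6.77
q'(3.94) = 2.91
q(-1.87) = 0.02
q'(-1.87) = 0.10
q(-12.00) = 115.00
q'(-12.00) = -13.89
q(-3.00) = -1.88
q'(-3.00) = 4.60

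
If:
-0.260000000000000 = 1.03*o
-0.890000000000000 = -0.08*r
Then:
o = -0.25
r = 11.12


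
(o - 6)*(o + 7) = o^2 + o - 42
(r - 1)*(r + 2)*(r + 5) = r^3 + 6*r^2 + 3*r - 10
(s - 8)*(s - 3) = s^2 - 11*s + 24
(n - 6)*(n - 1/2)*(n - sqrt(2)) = n^3 - 13*n^2/2 - sqrt(2)*n^2 + 3*n + 13*sqrt(2)*n/2 - 3*sqrt(2)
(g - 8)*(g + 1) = g^2 - 7*g - 8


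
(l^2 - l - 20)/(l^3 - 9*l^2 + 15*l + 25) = (l + 4)/(l^2 - 4*l - 5)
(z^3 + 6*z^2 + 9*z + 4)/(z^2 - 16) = (z^2 + 2*z + 1)/(z - 4)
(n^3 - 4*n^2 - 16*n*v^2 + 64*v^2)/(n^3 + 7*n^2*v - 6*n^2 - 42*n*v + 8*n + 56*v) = (n^2 - 16*v^2)/(n^2 + 7*n*v - 2*n - 14*v)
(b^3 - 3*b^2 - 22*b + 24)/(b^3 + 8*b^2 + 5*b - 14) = (b^2 - 2*b - 24)/(b^2 + 9*b + 14)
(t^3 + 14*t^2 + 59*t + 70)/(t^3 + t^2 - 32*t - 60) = (t + 7)/(t - 6)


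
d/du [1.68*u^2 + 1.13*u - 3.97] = 3.36*u + 1.13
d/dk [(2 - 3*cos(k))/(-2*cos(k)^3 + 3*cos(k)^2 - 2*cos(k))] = (12*cos(k)^3 - 21*cos(k)^2 + 12*cos(k) - 4)*sin(k)/((3*cos(k) - cos(2*k) - 3)^2*cos(k)^2)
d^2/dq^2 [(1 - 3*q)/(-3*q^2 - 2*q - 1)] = 2*(4*(3*q - 1)*(3*q + 1)^2 - 3*(9*q + 1)*(3*q^2 + 2*q + 1))/(3*q^2 + 2*q + 1)^3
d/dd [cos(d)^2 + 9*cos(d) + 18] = -(2*cos(d) + 9)*sin(d)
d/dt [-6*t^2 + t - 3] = 1 - 12*t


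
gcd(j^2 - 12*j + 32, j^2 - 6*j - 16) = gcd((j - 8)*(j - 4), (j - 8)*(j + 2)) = j - 8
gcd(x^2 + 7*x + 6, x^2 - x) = 1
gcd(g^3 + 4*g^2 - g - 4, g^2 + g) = g + 1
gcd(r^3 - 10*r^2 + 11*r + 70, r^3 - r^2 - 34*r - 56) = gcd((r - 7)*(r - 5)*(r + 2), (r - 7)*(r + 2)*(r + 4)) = r^2 - 5*r - 14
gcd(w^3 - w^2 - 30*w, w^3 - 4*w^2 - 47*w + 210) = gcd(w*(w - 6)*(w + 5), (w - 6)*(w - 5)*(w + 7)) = w - 6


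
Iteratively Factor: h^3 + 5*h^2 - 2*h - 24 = (h + 3)*(h^2 + 2*h - 8) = (h - 2)*(h + 3)*(h + 4)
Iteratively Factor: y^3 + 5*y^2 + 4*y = (y)*(y^2 + 5*y + 4) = y*(y + 1)*(y + 4)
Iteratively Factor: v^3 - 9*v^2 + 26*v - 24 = (v - 4)*(v^2 - 5*v + 6) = (v - 4)*(v - 2)*(v - 3)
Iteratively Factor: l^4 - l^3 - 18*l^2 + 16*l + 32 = (l + 4)*(l^3 - 5*l^2 + 2*l + 8) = (l - 2)*(l + 4)*(l^2 - 3*l - 4) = (l - 4)*(l - 2)*(l + 4)*(l + 1)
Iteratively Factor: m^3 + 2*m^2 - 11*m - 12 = (m - 3)*(m^2 + 5*m + 4) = (m - 3)*(m + 1)*(m + 4)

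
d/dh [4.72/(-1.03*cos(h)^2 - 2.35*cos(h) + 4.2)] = -(9.7232*cos(h) + 11.092)*sin(h)/(1.03*cos(h)^2 + 2.35*cos(h) - 4.2)^2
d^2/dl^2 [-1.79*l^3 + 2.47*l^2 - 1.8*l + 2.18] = 4.94 - 10.74*l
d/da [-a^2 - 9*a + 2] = -2*a - 9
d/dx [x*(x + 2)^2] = (x + 2)*(3*x + 2)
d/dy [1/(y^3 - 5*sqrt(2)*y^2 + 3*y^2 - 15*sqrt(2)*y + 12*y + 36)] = (-3*y^2 - 6*y + 10*sqrt(2)*y - 12 + 15*sqrt(2))/(y^3 - 5*sqrt(2)*y^2 + 3*y^2 - 15*sqrt(2)*y + 12*y + 36)^2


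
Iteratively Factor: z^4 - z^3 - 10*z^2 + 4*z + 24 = (z - 2)*(z^3 + z^2 - 8*z - 12) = (z - 2)*(z + 2)*(z^2 - z - 6) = (z - 3)*(z - 2)*(z + 2)*(z + 2)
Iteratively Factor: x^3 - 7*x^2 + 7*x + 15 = (x + 1)*(x^2 - 8*x + 15) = (x - 3)*(x + 1)*(x - 5)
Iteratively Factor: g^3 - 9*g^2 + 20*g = (g - 4)*(g^2 - 5*g) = g*(g - 4)*(g - 5)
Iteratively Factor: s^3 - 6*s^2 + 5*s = (s - 5)*(s^2 - s) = (s - 5)*(s - 1)*(s)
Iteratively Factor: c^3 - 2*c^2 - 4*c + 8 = (c + 2)*(c^2 - 4*c + 4) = (c - 2)*(c + 2)*(c - 2)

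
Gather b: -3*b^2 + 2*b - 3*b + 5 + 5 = -3*b^2 - b + 10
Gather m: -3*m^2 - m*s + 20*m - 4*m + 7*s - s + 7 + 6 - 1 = -3*m^2 + m*(16 - s) + 6*s + 12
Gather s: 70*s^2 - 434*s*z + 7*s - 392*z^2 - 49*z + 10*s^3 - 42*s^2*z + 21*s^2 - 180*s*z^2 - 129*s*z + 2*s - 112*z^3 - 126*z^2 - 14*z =10*s^3 + s^2*(91 - 42*z) + s*(-180*z^2 - 563*z + 9) - 112*z^3 - 518*z^2 - 63*z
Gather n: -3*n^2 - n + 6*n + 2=-3*n^2 + 5*n + 2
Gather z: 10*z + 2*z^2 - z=2*z^2 + 9*z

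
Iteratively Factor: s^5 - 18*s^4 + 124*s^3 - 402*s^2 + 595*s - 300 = (s - 5)*(s^4 - 13*s^3 + 59*s^2 - 107*s + 60) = (s - 5)^2*(s^3 - 8*s^2 + 19*s - 12) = (s - 5)^2*(s - 1)*(s^2 - 7*s + 12) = (s - 5)^2*(s - 3)*(s - 1)*(s - 4)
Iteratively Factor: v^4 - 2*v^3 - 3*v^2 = (v)*(v^3 - 2*v^2 - 3*v) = v*(v + 1)*(v^2 - 3*v) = v*(v - 3)*(v + 1)*(v)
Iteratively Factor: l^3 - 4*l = (l)*(l^2 - 4) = l*(l - 2)*(l + 2)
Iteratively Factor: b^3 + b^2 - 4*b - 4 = (b + 2)*(b^2 - b - 2) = (b + 1)*(b + 2)*(b - 2)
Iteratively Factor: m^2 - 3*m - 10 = (m - 5)*(m + 2)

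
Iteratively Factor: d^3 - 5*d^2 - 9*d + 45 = (d - 3)*(d^2 - 2*d - 15) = (d - 5)*(d - 3)*(d + 3)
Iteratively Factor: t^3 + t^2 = (t)*(t^2 + t) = t^2*(t + 1)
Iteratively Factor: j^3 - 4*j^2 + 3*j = (j - 1)*(j^2 - 3*j) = j*(j - 1)*(j - 3)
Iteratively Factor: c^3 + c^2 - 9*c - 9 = (c + 3)*(c^2 - 2*c - 3) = (c + 1)*(c + 3)*(c - 3)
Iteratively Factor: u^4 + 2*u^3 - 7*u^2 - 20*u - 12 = (u - 3)*(u^3 + 5*u^2 + 8*u + 4) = (u - 3)*(u + 2)*(u^2 + 3*u + 2) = (u - 3)*(u + 2)^2*(u + 1)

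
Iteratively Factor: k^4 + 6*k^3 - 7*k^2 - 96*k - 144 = (k - 4)*(k^3 + 10*k^2 + 33*k + 36) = (k - 4)*(k + 3)*(k^2 + 7*k + 12) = (k - 4)*(k + 3)*(k + 4)*(k + 3)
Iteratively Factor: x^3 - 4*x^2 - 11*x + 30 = (x - 5)*(x^2 + x - 6) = (x - 5)*(x - 2)*(x + 3)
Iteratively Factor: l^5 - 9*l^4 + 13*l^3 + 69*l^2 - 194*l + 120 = (l - 1)*(l^4 - 8*l^3 + 5*l^2 + 74*l - 120) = (l - 2)*(l - 1)*(l^3 - 6*l^2 - 7*l + 60) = (l - 5)*(l - 2)*(l - 1)*(l^2 - l - 12) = (l - 5)*(l - 4)*(l - 2)*(l - 1)*(l + 3)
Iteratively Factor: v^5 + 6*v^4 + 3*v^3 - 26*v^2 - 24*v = (v - 2)*(v^4 + 8*v^3 + 19*v^2 + 12*v) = (v - 2)*(v + 1)*(v^3 + 7*v^2 + 12*v) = (v - 2)*(v + 1)*(v + 3)*(v^2 + 4*v) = (v - 2)*(v + 1)*(v + 3)*(v + 4)*(v)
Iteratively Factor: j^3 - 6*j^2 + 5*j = (j)*(j^2 - 6*j + 5) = j*(j - 5)*(j - 1)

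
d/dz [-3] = 0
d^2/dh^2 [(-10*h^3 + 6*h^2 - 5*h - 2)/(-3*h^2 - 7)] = 6*(-55*h^3 + 144*h^2 + 385*h - 112)/(27*h^6 + 189*h^4 + 441*h^2 + 343)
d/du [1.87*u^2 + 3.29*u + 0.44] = 3.74*u + 3.29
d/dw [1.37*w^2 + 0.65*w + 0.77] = 2.74*w + 0.65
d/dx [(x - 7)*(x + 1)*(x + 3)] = 3*x^2 - 6*x - 25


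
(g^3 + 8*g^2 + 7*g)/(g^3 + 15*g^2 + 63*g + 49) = g/(g + 7)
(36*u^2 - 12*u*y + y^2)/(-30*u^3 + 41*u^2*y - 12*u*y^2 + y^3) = (-6*u + y)/(5*u^2 - 6*u*y + y^2)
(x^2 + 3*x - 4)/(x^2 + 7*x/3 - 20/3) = 3*(x - 1)/(3*x - 5)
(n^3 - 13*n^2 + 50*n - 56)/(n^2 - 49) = (n^2 - 6*n + 8)/(n + 7)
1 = 1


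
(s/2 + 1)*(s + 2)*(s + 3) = s^3/2 + 7*s^2/2 + 8*s + 6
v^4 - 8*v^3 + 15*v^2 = v^2*(v - 5)*(v - 3)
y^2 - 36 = (y - 6)*(y + 6)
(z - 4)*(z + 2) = z^2 - 2*z - 8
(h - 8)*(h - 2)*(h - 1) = h^3 - 11*h^2 + 26*h - 16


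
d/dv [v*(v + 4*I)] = 2*v + 4*I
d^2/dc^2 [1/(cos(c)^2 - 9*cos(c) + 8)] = (-4*sin(c)^4 + 51*sin(c)^2 - 423*cos(c)/4 + 27*cos(3*c)/4 + 99)/((cos(c) - 8)^3*(cos(c) - 1)^3)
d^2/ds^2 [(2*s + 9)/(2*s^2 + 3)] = 4*(4*s^3 + 54*s^2 - 18*s - 27)/(8*s^6 + 36*s^4 + 54*s^2 + 27)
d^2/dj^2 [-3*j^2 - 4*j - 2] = -6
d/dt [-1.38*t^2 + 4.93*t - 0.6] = 4.93 - 2.76*t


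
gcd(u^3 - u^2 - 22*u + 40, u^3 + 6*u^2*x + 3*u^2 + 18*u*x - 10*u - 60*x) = u^2 + 3*u - 10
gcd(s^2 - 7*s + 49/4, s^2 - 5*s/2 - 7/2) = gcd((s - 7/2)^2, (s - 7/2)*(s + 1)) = s - 7/2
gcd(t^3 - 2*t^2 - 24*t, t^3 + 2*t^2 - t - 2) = 1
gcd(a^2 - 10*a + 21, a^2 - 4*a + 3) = a - 3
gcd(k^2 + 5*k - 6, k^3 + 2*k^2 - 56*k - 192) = k + 6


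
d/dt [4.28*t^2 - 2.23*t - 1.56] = 8.56*t - 2.23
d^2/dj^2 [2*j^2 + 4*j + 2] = 4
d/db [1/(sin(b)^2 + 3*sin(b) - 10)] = -(2*sin(b) + 3)*cos(b)/(sin(b)^2 + 3*sin(b) - 10)^2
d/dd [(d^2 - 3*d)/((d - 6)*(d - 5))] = 2*(-4*d^2 + 30*d - 45)/(d^4 - 22*d^3 + 181*d^2 - 660*d + 900)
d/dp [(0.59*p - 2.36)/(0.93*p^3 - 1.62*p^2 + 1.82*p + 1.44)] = (-1.0974*p^3 + 7.5402*p^2 - 7.6464*p + 5.1448)/(0.8649*p^6 - 3.0132*p^5 + 6.0096*p^4 - 3.2184*p^3 - 1.3532*p^2 + 5.2416*p + 2.0736)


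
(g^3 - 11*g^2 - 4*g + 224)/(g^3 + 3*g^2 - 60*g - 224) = (g - 7)/(g + 7)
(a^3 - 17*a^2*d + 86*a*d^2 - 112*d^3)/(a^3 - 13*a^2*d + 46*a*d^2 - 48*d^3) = (a - 7*d)/(a - 3*d)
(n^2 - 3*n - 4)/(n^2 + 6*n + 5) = (n - 4)/(n + 5)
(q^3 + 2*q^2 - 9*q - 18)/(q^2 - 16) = (q^3 + 2*q^2 - 9*q - 18)/(q^2 - 16)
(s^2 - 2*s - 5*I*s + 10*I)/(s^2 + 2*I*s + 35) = (s - 2)/(s + 7*I)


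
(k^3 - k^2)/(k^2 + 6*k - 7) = k^2/(k + 7)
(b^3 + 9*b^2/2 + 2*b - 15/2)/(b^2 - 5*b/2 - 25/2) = (b^2 + 2*b - 3)/(b - 5)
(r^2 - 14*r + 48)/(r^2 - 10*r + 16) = (r - 6)/(r - 2)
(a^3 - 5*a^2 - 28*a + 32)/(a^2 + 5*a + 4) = (a^2 - 9*a + 8)/(a + 1)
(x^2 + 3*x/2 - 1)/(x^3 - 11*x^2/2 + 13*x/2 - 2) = (x + 2)/(x^2 - 5*x + 4)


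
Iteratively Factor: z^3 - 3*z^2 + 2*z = (z)*(z^2 - 3*z + 2) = z*(z - 1)*(z - 2)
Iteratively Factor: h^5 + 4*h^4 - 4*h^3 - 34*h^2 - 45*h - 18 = (h + 3)*(h^4 + h^3 - 7*h^2 - 13*h - 6) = (h + 1)*(h + 3)*(h^3 - 7*h - 6) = (h + 1)*(h + 2)*(h + 3)*(h^2 - 2*h - 3) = (h - 3)*(h + 1)*(h + 2)*(h + 3)*(h + 1)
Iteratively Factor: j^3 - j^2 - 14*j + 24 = (j - 2)*(j^2 + j - 12) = (j - 2)*(j + 4)*(j - 3)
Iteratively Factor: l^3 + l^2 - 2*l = (l)*(l^2 + l - 2) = l*(l - 1)*(l + 2)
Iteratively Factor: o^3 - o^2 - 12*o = (o - 4)*(o^2 + 3*o) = (o - 4)*(o + 3)*(o)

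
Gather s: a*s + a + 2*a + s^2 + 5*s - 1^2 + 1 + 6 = 3*a + s^2 + s*(a + 5) + 6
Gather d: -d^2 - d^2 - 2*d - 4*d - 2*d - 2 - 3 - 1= -2*d^2 - 8*d - 6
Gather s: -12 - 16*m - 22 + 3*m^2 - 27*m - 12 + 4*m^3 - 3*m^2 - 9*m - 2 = 4*m^3 - 52*m - 48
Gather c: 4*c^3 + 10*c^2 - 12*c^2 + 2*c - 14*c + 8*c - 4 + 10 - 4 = 4*c^3 - 2*c^2 - 4*c + 2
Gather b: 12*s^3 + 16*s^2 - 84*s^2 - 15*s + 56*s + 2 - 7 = 12*s^3 - 68*s^2 + 41*s - 5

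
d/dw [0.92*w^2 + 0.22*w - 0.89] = 1.84*w + 0.22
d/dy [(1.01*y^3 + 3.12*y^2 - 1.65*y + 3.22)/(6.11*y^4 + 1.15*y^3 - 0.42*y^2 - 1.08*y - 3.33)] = (-6.1711*y^6 - 38.1264*y^5 + 26.2323*y^4 - 77.0834*y^3 - 25.2615*y^2 - 18.0744*y + 8.9721)/(37.3321*y^8 + 14.053*y^7 - 3.8099*y^6 - 14.1636*y^5 - 43.0002*y^4 - 6.7518*y^3 + 3.9636*y^2 + 7.1928*y + 11.0889)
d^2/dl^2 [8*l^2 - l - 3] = 16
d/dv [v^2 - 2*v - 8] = 2*v - 2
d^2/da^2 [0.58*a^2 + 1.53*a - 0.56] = 1.16000000000000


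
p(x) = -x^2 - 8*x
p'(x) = -2*x - 8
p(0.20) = -1.64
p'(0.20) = -8.40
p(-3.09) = 15.17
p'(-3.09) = -1.82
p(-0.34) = 2.60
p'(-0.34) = -7.32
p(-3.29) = 15.50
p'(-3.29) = -1.42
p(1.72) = -16.72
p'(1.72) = -11.44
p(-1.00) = 7.00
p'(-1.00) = -6.00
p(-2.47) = 13.66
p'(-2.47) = -3.06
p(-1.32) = 8.82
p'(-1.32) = -5.36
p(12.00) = -240.00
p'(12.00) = -32.00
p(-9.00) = -9.00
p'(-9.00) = 10.00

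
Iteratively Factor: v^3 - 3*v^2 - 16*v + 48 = (v + 4)*(v^2 - 7*v + 12) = (v - 3)*(v + 4)*(v - 4)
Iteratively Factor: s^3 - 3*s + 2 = (s - 1)*(s^2 + s - 2) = (s - 1)*(s + 2)*(s - 1)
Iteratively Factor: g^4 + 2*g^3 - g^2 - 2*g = (g + 2)*(g^3 - g) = (g - 1)*(g + 2)*(g^2 + g) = g*(g - 1)*(g + 2)*(g + 1)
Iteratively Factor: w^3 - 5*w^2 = (w - 5)*(w^2) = w*(w - 5)*(w)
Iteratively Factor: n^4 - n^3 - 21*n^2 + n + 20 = (n + 4)*(n^3 - 5*n^2 - n + 5) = (n - 1)*(n + 4)*(n^2 - 4*n - 5) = (n - 1)*(n + 1)*(n + 4)*(n - 5)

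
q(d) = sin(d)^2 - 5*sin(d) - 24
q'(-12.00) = -3.31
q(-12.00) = -26.39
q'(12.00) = -5.12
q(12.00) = -21.03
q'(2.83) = 4.18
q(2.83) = -25.44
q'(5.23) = -3.33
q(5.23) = -18.90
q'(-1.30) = -1.85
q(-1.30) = -18.25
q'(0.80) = -2.48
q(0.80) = -27.07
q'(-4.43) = 0.86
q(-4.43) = -27.88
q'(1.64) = 0.21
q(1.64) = -27.99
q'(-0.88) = -4.17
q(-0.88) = -19.55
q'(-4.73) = -0.05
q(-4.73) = -28.00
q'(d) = 2*sin(d)*cos(d) - 5*cos(d)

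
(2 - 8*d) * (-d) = 8*d^2 - 2*d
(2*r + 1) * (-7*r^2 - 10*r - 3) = -14*r^3 - 27*r^2 - 16*r - 3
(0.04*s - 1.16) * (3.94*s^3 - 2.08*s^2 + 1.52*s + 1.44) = 0.1576*s^4 - 4.6536*s^3 + 2.4736*s^2 - 1.7056*s - 1.6704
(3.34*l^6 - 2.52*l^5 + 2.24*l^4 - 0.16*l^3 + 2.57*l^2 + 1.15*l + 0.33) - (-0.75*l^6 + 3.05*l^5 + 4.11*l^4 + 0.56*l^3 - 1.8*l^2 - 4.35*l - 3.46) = 4.09*l^6 - 5.57*l^5 - 1.87*l^4 - 0.72*l^3 + 4.37*l^2 + 5.5*l + 3.79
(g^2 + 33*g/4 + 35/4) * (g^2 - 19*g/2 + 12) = g^4 - 5*g^3/4 - 461*g^2/8 + 127*g/8 + 105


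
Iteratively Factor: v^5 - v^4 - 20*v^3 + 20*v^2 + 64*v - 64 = (v + 2)*(v^4 - 3*v^3 - 14*v^2 + 48*v - 32) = (v - 4)*(v + 2)*(v^3 + v^2 - 10*v + 8) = (v - 4)*(v - 2)*(v + 2)*(v^2 + 3*v - 4) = (v - 4)*(v - 2)*(v - 1)*(v + 2)*(v + 4)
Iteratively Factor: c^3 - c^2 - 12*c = (c + 3)*(c^2 - 4*c) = (c - 4)*(c + 3)*(c)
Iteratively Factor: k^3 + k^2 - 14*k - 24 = (k + 2)*(k^2 - k - 12) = (k - 4)*(k + 2)*(k + 3)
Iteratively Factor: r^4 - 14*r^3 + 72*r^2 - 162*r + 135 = (r - 5)*(r^3 - 9*r^2 + 27*r - 27) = (r - 5)*(r - 3)*(r^2 - 6*r + 9) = (r - 5)*(r - 3)^2*(r - 3)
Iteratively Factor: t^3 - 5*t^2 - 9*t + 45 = (t - 5)*(t^2 - 9) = (t - 5)*(t - 3)*(t + 3)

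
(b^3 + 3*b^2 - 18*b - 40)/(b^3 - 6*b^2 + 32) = (b + 5)/(b - 4)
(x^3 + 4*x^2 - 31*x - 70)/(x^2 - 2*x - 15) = (x^2 + 9*x + 14)/(x + 3)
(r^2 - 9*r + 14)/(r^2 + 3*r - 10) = (r - 7)/(r + 5)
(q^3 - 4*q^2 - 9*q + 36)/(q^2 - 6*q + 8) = (q^2 - 9)/(q - 2)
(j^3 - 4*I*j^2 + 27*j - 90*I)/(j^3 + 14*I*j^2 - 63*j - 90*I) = (j^2 - 9*I*j - 18)/(j^2 + 9*I*j - 18)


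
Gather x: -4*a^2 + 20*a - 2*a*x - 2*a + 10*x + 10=-4*a^2 + 18*a + x*(10 - 2*a) + 10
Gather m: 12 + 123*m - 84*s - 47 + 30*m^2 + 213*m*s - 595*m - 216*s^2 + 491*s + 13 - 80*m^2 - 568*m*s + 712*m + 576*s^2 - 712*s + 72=-50*m^2 + m*(240 - 355*s) + 360*s^2 - 305*s + 50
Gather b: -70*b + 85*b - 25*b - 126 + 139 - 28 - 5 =-10*b - 20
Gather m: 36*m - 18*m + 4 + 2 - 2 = 18*m + 4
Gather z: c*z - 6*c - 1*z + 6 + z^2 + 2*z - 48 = -6*c + z^2 + z*(c + 1) - 42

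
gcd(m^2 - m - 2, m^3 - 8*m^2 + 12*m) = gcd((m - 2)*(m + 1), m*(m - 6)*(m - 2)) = m - 2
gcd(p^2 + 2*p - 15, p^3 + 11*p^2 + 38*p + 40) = p + 5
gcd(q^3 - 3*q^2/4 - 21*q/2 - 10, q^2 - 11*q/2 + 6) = q - 4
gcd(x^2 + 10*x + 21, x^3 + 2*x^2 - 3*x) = x + 3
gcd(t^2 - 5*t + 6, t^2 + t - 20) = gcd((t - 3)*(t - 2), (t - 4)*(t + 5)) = 1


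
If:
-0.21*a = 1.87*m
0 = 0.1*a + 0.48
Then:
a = -4.80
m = 0.54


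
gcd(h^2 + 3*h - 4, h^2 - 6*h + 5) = h - 1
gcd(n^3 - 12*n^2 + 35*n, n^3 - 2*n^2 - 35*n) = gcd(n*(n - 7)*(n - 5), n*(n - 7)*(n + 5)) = n^2 - 7*n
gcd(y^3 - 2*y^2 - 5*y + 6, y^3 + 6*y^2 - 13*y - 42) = y^2 - y - 6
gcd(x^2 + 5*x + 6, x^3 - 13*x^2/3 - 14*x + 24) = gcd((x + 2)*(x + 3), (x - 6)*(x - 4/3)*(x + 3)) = x + 3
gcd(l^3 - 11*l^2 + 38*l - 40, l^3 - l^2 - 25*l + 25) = l - 5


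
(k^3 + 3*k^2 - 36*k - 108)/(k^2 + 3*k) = k - 36/k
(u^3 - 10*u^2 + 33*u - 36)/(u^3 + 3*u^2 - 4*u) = (u^3 - 10*u^2 + 33*u - 36)/(u*(u^2 + 3*u - 4))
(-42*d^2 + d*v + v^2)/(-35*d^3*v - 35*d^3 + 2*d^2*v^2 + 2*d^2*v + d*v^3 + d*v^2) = (-6*d + v)/(d*(-5*d*v - 5*d + v^2 + v))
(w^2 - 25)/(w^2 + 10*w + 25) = (w - 5)/(w + 5)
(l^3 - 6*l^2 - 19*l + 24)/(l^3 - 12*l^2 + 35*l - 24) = (l + 3)/(l - 3)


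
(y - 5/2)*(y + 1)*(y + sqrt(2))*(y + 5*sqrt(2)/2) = y^4 - 3*y^3/2 + 7*sqrt(2)*y^3/2 - 21*sqrt(2)*y^2/4 + 5*y^2/2 - 35*sqrt(2)*y/4 - 15*y/2 - 25/2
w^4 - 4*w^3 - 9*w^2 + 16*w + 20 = (w - 5)*(w - 2)*(w + 1)*(w + 2)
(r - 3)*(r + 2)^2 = r^3 + r^2 - 8*r - 12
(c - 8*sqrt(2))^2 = c^2 - 16*sqrt(2)*c + 128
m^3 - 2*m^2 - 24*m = m*(m - 6)*(m + 4)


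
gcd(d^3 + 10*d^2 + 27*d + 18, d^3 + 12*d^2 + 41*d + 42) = d + 3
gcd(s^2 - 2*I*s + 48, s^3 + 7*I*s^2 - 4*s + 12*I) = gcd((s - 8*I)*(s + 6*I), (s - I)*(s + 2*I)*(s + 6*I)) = s + 6*I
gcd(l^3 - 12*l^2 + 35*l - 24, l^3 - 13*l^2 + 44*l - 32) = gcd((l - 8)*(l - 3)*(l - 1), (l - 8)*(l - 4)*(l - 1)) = l^2 - 9*l + 8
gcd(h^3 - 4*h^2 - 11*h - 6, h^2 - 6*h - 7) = h + 1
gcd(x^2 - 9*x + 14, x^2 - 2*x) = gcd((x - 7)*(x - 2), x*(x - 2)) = x - 2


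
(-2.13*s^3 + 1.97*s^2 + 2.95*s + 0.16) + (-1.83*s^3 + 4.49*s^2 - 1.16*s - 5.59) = -3.96*s^3 + 6.46*s^2 + 1.79*s - 5.43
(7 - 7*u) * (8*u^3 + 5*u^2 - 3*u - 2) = -56*u^4 + 21*u^3 + 56*u^2 - 7*u - 14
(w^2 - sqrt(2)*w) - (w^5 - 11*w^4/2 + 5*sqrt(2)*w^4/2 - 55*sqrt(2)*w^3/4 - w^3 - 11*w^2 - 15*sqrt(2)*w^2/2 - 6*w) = -w^5 - 5*sqrt(2)*w^4/2 + 11*w^4/2 + w^3 + 55*sqrt(2)*w^3/4 + 15*sqrt(2)*w^2/2 + 12*w^2 - sqrt(2)*w + 6*w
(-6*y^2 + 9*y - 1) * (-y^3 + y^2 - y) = 6*y^5 - 15*y^4 + 16*y^3 - 10*y^2 + y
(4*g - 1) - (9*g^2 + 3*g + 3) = -9*g^2 + g - 4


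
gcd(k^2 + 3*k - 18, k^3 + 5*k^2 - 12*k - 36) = k^2 + 3*k - 18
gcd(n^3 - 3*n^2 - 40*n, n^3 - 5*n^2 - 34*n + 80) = n^2 - 3*n - 40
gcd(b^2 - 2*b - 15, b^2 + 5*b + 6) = b + 3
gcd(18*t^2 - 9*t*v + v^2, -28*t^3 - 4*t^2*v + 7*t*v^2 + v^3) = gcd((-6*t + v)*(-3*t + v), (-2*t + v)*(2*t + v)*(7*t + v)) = 1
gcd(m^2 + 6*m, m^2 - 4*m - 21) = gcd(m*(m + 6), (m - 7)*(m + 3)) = 1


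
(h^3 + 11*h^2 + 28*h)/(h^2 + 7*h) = h + 4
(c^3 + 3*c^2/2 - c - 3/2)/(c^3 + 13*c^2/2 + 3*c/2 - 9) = (c + 1)/(c + 6)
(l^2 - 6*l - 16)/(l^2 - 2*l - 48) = (l + 2)/(l + 6)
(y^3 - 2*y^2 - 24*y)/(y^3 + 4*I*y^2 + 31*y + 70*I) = y*(y^2 - 2*y - 24)/(y^3 + 4*I*y^2 + 31*y + 70*I)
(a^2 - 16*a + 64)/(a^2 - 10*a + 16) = (a - 8)/(a - 2)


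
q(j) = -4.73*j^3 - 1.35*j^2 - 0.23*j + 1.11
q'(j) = -14.19*j^2 - 2.7*j - 0.23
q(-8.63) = 2942.69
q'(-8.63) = -1033.76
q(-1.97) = 32.49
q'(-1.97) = -49.98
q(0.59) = -0.47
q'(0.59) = -6.76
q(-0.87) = 3.40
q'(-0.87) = -8.62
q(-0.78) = 2.71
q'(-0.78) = -6.76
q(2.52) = -83.74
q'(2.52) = -97.15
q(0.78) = -2.14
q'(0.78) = -10.97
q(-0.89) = 3.58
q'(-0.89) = -9.07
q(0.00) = 1.11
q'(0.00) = -0.23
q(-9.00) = 3342.00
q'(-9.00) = -1125.32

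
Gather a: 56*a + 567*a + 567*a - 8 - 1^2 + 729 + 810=1190*a + 1530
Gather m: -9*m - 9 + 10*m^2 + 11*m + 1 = 10*m^2 + 2*m - 8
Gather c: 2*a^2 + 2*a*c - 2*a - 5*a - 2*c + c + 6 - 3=2*a^2 - 7*a + c*(2*a - 1) + 3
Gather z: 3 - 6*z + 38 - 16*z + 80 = 121 - 22*z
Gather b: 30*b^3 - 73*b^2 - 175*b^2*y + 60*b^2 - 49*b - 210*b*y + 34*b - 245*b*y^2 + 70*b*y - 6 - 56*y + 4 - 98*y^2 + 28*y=30*b^3 + b^2*(-175*y - 13) + b*(-245*y^2 - 140*y - 15) - 98*y^2 - 28*y - 2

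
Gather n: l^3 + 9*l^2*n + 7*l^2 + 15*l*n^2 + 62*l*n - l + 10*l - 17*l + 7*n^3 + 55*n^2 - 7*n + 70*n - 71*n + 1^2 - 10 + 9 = l^3 + 7*l^2 - 8*l + 7*n^3 + n^2*(15*l + 55) + n*(9*l^2 + 62*l - 8)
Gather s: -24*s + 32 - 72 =-24*s - 40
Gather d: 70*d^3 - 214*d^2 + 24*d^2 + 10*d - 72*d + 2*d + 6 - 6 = 70*d^3 - 190*d^2 - 60*d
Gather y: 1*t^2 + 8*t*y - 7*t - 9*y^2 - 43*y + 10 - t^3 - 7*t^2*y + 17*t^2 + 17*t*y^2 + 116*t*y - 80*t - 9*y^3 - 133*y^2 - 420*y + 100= -t^3 + 18*t^2 - 87*t - 9*y^3 + y^2*(17*t - 142) + y*(-7*t^2 + 124*t - 463) + 110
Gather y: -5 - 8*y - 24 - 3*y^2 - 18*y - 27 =-3*y^2 - 26*y - 56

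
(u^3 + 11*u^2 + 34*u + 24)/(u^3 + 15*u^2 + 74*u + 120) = (u + 1)/(u + 5)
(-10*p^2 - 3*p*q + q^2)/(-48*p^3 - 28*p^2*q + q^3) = (5*p - q)/(24*p^2 + 2*p*q - q^2)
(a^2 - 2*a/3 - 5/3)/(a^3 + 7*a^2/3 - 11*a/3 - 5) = 1/(a + 3)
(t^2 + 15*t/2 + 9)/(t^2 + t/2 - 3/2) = (t + 6)/(t - 1)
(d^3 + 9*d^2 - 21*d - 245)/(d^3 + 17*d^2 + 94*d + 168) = (d^2 + 2*d - 35)/(d^2 + 10*d + 24)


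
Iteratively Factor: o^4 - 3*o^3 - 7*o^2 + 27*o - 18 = (o - 3)*(o^3 - 7*o + 6) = (o - 3)*(o + 3)*(o^2 - 3*o + 2) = (o - 3)*(o - 1)*(o + 3)*(o - 2)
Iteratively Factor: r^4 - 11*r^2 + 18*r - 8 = (r - 1)*(r^3 + r^2 - 10*r + 8) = (r - 1)^2*(r^2 + 2*r - 8) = (r - 2)*(r - 1)^2*(r + 4)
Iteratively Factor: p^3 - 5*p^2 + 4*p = (p)*(p^2 - 5*p + 4) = p*(p - 1)*(p - 4)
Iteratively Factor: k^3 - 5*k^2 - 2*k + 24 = (k + 2)*(k^2 - 7*k + 12) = (k - 4)*(k + 2)*(k - 3)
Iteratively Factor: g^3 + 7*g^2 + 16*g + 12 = (g + 3)*(g^2 + 4*g + 4) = (g + 2)*(g + 3)*(g + 2)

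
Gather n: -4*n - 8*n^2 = -8*n^2 - 4*n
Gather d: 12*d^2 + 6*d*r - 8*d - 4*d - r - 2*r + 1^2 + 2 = 12*d^2 + d*(6*r - 12) - 3*r + 3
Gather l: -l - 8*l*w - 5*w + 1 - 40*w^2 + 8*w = l*(-8*w - 1) - 40*w^2 + 3*w + 1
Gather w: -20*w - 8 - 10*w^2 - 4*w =-10*w^2 - 24*w - 8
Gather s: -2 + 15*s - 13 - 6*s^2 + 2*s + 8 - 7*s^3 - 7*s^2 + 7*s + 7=-7*s^3 - 13*s^2 + 24*s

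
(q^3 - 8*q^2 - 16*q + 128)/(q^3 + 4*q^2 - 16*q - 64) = (q - 8)/(q + 4)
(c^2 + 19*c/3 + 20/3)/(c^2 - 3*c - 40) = (c + 4/3)/(c - 8)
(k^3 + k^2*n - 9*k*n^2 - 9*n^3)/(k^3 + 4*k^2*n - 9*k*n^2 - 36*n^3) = (k + n)/(k + 4*n)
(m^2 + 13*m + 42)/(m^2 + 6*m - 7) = (m + 6)/(m - 1)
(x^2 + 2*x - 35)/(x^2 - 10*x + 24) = (x^2 + 2*x - 35)/(x^2 - 10*x + 24)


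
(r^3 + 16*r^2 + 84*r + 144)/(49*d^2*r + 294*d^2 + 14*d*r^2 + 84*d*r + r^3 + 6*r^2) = (r^2 + 10*r + 24)/(49*d^2 + 14*d*r + r^2)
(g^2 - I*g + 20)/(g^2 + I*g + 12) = (g - 5*I)/(g - 3*I)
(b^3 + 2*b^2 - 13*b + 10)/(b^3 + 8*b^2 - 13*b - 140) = (b^2 - 3*b + 2)/(b^2 + 3*b - 28)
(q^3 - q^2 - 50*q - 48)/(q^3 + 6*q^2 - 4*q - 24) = (q^2 - 7*q - 8)/(q^2 - 4)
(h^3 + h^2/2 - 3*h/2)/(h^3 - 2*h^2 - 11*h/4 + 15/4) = 2*h/(2*h - 5)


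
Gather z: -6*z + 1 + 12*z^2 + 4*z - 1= 12*z^2 - 2*z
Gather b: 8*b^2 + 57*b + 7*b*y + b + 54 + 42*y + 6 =8*b^2 + b*(7*y + 58) + 42*y + 60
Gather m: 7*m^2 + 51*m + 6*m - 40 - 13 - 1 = 7*m^2 + 57*m - 54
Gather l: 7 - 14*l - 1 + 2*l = 6 - 12*l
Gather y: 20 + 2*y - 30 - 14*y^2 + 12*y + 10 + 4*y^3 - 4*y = 4*y^3 - 14*y^2 + 10*y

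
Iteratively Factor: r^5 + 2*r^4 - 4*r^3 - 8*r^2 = (r)*(r^4 + 2*r^3 - 4*r^2 - 8*r) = r*(r - 2)*(r^3 + 4*r^2 + 4*r) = r^2*(r - 2)*(r^2 + 4*r + 4) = r^2*(r - 2)*(r + 2)*(r + 2)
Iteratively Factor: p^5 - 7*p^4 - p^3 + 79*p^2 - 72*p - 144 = (p + 1)*(p^4 - 8*p^3 + 7*p^2 + 72*p - 144) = (p - 4)*(p + 1)*(p^3 - 4*p^2 - 9*p + 36) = (p - 4)*(p + 1)*(p + 3)*(p^2 - 7*p + 12) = (p - 4)*(p - 3)*(p + 1)*(p + 3)*(p - 4)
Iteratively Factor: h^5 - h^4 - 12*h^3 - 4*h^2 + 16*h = (h + 2)*(h^4 - 3*h^3 - 6*h^2 + 8*h) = (h - 1)*(h + 2)*(h^3 - 2*h^2 - 8*h) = (h - 1)*(h + 2)^2*(h^2 - 4*h) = (h - 4)*(h - 1)*(h + 2)^2*(h)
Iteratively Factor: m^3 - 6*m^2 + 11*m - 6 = (m - 2)*(m^2 - 4*m + 3) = (m - 3)*(m - 2)*(m - 1)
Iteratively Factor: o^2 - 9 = (o - 3)*(o + 3)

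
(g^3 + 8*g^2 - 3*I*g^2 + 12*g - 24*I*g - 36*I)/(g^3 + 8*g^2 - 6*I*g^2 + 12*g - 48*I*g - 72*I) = (g - 3*I)/(g - 6*I)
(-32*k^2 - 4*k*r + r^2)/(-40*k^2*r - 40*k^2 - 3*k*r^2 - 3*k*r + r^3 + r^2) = (4*k + r)/(5*k*r + 5*k + r^2 + r)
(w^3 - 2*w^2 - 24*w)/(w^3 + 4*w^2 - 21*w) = (w^2 - 2*w - 24)/(w^2 + 4*w - 21)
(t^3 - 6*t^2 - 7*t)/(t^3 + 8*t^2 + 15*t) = (t^2 - 6*t - 7)/(t^2 + 8*t + 15)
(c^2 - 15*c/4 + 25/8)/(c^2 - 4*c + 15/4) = (4*c - 5)/(2*(2*c - 3))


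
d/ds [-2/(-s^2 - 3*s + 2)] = 2*(-2*s - 3)/(s^2 + 3*s - 2)^2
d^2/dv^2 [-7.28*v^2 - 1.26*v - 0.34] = -14.5600000000000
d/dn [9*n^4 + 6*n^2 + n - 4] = 36*n^3 + 12*n + 1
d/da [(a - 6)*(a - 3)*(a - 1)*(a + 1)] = 4*a^3 - 27*a^2 + 34*a + 9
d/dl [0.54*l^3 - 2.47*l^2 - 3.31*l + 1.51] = 1.62*l^2 - 4.94*l - 3.31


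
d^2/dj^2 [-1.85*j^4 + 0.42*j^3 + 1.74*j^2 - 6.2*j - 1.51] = -22.2*j^2 + 2.52*j + 3.48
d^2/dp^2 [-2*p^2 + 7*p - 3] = -4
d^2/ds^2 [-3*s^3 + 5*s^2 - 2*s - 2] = 10 - 18*s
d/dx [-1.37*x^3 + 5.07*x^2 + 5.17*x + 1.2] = -4.11*x^2 + 10.14*x + 5.17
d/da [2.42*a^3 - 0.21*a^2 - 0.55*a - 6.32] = 7.26*a^2 - 0.42*a - 0.55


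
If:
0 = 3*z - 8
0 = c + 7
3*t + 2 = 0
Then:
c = -7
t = -2/3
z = 8/3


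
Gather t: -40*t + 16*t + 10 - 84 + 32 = -24*t - 42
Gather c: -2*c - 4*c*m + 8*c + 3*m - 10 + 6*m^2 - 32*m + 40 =c*(6 - 4*m) + 6*m^2 - 29*m + 30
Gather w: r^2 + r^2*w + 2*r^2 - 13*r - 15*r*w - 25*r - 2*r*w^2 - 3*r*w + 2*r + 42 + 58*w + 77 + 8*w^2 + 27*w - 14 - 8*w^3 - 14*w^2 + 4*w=3*r^2 - 36*r - 8*w^3 + w^2*(-2*r - 6) + w*(r^2 - 18*r + 89) + 105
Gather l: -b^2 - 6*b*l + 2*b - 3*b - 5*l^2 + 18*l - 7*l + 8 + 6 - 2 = -b^2 - b - 5*l^2 + l*(11 - 6*b) + 12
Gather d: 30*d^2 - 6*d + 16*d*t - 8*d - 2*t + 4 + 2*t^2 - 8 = 30*d^2 + d*(16*t - 14) + 2*t^2 - 2*t - 4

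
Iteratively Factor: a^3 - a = (a + 1)*(a^2 - a) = (a - 1)*(a + 1)*(a)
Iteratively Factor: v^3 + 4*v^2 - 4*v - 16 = (v + 2)*(v^2 + 2*v - 8) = (v + 2)*(v + 4)*(v - 2)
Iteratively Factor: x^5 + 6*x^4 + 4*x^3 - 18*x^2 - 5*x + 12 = (x - 1)*(x^4 + 7*x^3 + 11*x^2 - 7*x - 12) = (x - 1)*(x + 3)*(x^3 + 4*x^2 - x - 4) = (x - 1)*(x + 1)*(x + 3)*(x^2 + 3*x - 4) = (x - 1)^2*(x + 1)*(x + 3)*(x + 4)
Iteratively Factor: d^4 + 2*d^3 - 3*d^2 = (d)*(d^3 + 2*d^2 - 3*d) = d^2*(d^2 + 2*d - 3) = d^2*(d - 1)*(d + 3)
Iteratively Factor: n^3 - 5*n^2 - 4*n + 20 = (n - 5)*(n^2 - 4) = (n - 5)*(n + 2)*(n - 2)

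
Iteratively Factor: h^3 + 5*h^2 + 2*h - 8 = (h + 4)*(h^2 + h - 2) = (h + 2)*(h + 4)*(h - 1)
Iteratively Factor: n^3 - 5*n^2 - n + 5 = (n - 1)*(n^2 - 4*n - 5) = (n - 1)*(n + 1)*(n - 5)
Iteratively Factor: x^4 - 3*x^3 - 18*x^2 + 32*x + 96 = (x + 2)*(x^3 - 5*x^2 - 8*x + 48) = (x - 4)*(x + 2)*(x^2 - x - 12) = (x - 4)*(x + 2)*(x + 3)*(x - 4)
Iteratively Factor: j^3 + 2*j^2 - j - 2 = (j - 1)*(j^2 + 3*j + 2) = (j - 1)*(j + 2)*(j + 1)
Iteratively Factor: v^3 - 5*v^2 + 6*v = (v)*(v^2 - 5*v + 6) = v*(v - 3)*(v - 2)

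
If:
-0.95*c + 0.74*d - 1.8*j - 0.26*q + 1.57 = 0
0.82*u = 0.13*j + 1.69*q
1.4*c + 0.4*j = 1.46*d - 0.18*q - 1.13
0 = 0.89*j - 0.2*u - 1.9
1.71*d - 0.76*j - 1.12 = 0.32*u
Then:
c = -0.20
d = 0.82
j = 1.52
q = -1.44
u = -2.72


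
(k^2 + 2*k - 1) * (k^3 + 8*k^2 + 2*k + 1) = k^5 + 10*k^4 + 17*k^3 - 3*k^2 - 1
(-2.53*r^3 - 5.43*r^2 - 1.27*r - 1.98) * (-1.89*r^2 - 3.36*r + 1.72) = 4.7817*r^5 + 18.7635*r^4 + 16.2935*r^3 - 1.3302*r^2 + 4.4684*r - 3.4056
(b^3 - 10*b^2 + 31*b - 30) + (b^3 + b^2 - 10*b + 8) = 2*b^3 - 9*b^2 + 21*b - 22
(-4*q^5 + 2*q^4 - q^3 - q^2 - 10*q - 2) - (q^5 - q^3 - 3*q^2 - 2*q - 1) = -5*q^5 + 2*q^4 + 2*q^2 - 8*q - 1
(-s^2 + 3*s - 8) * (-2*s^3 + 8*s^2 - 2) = 2*s^5 - 14*s^4 + 40*s^3 - 62*s^2 - 6*s + 16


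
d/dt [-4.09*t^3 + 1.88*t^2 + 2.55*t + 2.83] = -12.27*t^2 + 3.76*t + 2.55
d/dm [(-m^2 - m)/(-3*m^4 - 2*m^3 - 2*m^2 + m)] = (-6*m^3 - 11*m^2 - 4*m - 3)/(9*m^6 + 12*m^5 + 16*m^4 + 2*m^3 - 4*m + 1)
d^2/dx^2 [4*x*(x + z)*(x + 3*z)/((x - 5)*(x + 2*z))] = 8*(x*(x - 5)^2*(x + z)*(x + 3*z) + x*(x - 5)*(x + z)*(x + 2*z)*(x + 3*z) + x*(x + z)*(x + 2*z)^2*(x + 3*z) + (x - 5)^2*(x + 2*z)^2*(3*x + 4*z) - (x - 5)^2*(x + 2*z)*(x*(x + z) + x*(x + 3*z) + (x + z)*(x + 3*z)) - (x - 5)*(x + 2*z)^2*(x*(x + z) + x*(x + 3*z) + (x + z)*(x + 3*z)))/((x - 5)^3*(x + 2*z)^3)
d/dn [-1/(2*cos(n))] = -sin(n)/(2*cos(n)^2)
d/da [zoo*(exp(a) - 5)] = zoo*exp(a)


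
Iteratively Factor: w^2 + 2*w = (w + 2)*(w)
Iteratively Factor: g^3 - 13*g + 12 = (g - 3)*(g^2 + 3*g - 4) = (g - 3)*(g - 1)*(g + 4)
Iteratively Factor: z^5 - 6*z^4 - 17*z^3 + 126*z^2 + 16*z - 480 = (z - 3)*(z^4 - 3*z^3 - 26*z^2 + 48*z + 160) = (z - 4)*(z - 3)*(z^3 + z^2 - 22*z - 40) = (z - 4)*(z - 3)*(z + 4)*(z^2 - 3*z - 10) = (z - 5)*(z - 4)*(z - 3)*(z + 4)*(z + 2)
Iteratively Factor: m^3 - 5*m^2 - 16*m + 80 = (m - 4)*(m^2 - m - 20) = (m - 4)*(m + 4)*(m - 5)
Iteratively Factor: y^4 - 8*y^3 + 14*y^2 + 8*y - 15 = (y - 5)*(y^3 - 3*y^2 - y + 3) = (y - 5)*(y + 1)*(y^2 - 4*y + 3) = (y - 5)*(y - 1)*(y + 1)*(y - 3)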